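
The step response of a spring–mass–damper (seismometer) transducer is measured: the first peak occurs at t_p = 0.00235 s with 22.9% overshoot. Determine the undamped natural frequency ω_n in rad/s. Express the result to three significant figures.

From the overshoot, ζ = −ln(OS)/√(π²+ln²(OS)) = 0.425.
t_p = π/ω_d ⇒ ω_d = 1340 rad/s; then ω_n = ω_d/√(1−ζ²) = 1480 rad/s.

ω_n ≈ 1480 rad/s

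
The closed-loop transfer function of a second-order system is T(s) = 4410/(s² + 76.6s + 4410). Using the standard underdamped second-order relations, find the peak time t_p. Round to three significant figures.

ω_n = √4410 = 66.4 rad/s; ζ = 76.6/(2·66.4) = 0.577.
The damped frequency ω_d = ω_n√(1−ζ²) = 54.3 rad/s. Then t_p = π/ω_d = 0.0579 s.

t_p ≈ 0.0579 s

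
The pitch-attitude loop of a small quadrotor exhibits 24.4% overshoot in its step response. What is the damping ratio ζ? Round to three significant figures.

From %OS = 100·exp(−πζ/√(1−ζ²)), invert to get ζ = −ln(OS)/√(π² + ln²(OS)) with OS = 0.244.
−ln 0.244 = 1.411, so ζ = 1.411/√(π² + 1.990) = 0.410.

ζ ≈ 0.410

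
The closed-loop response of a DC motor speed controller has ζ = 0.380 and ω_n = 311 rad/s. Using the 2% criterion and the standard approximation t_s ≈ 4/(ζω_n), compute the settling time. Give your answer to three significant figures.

t_s ≈ 0.0338 s

t_s ≈ 4/(ζω_n) = 4/(0.380 × 311) = 0.0338 s.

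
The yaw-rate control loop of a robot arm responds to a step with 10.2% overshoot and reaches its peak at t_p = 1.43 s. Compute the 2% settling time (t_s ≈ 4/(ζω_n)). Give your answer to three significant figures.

The overshoot fixes ζ = −ln(OS)/√(π²+ln²(OS)) = 0.588.
From t_p = π/ω_d, ω_d = π/1.43 = 2.20 rad/s, so ω_n = ω_d/√(1−ζ²) = 2.72 rad/s.
t_s ≈ 4/(ζω_n) = 4/(0.588·2.72) = 2.51 s.

t_s ≈ 2.51 s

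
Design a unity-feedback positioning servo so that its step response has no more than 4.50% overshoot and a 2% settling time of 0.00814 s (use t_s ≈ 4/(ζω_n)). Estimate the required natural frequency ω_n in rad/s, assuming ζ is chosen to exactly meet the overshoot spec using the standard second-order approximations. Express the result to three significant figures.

ω_n ≈ 699 rad/s

ζ = −ln(OS)/√(π² + (ln OS)²). With OS = 0.0450, ln OS = −3.101 and ζ = 3.101/4.414 = 0.703.
From t_s ≈ 4/(ζω_n): ω_n = 4/(ζ·t_s) = 4/(0.703·0.00814) = 699 rad/s.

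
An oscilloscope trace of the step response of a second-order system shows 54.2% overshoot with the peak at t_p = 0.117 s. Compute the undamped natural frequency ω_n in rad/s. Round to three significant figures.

ω_n ≈ 27.4 rad/s

ζ from %OS: ζ = |ln 0.542|/√(π²+ln²0.542) = 0.191.
t_p = π/ω_d ⇒ ω_d = 26.9 rad/s; then ω_n = ω_d/√(1−ζ²) = 27.4 rad/s.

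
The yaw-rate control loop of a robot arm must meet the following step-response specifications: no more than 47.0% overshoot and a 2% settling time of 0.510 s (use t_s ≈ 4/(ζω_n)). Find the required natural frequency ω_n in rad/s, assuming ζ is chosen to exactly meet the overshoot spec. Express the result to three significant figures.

ω_n ≈ 33.6 rad/s

From %OS = 100·exp(−πζ/√(1−ζ²)), invert to get ζ = −ln(OS)/√(π² + ln²(OS)) with OS = 0.470.
−ln 0.470 = 0.7550, so ζ = 0.7550/√(π² + 0.5701) = 0.234.
Then ω_n = 4/(ζ t_s) = 4/(0.234 × 0.510) = 33.6 rad/s.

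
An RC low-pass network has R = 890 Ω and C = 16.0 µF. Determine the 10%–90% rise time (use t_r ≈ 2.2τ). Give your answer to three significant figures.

τ = RC = 890 × 16.0 µF = 0.0142 s.
t_r ≈ 2.2τ = 0.0313 s.

t_r ≈ 0.0313 s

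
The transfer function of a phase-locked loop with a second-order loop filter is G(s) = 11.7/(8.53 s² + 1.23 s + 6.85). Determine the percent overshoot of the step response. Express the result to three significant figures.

%OS ≈ 77.6%

Dividing through by 8.53: denominator becomes s² + 0.1442 s + 0.8030.
So ω_n = √0.8030 = 0.896 rad/s and ζ = 0.1442/(2·0.896) = 0.0805.
%OS = 100 e^{−πζ/√(1−ζ²)} with ζ = 0.0805 gives 77.6%.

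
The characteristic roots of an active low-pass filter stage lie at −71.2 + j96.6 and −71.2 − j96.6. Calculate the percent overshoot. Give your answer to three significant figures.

With σ = 71.2, ω_d = 96.6: ω_n = √(σ²+ω_d²) = 120 rad/s, ζ = σ/ω_n = 0.593.
Overshoot: exp(−π·0.593/√(1−0.593²)) = 0.0987, i.e. 9.87%.

%OS ≈ 9.87%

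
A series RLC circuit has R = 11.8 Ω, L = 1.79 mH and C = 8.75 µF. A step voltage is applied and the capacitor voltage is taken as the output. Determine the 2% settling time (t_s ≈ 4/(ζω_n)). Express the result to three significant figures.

For a series RLC circuit (capacitor voltage as output), ω_n = 1/√(LC) = 1/√(1.79 mH · 8.75 µF) = 7990 rad/s.
ζ = (R/2)·√(C/L) = (11.8/2)·√(8.75 µF/1.79 mH) = 0.413.
t_s ≈ 4/(ζω_n) = 0.00121 s.

t_s ≈ 0.00121 s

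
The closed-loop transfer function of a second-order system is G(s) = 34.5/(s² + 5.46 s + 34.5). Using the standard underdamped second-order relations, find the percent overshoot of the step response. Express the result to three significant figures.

%OS ≈ 19.2%

ω_n = √34.5 = 5.87 rad/s; ζ = 5.46/(2·5.87) = 0.465.
%OS = 100·exp(−πζ/√(1−ζ²)) = 19.2%.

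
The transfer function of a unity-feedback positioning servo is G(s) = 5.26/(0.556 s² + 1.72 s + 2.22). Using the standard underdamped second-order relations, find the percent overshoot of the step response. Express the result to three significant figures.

Dividing through by 0.556: denominator becomes s² + 3.094 s + 3.993.
So ω_n = √3.993 = 2.00 rad/s and ζ = 3.094/(2·2.00) = 0.774.
%OS = 100 e^{−πζ/√(1−ζ²)} with ζ = 0.774 gives 2.15%.

%OS ≈ 2.15%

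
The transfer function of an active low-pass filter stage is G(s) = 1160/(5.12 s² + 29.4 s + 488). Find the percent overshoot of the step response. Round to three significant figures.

Dividing through by 5.12: denominator becomes s² + 5.742 s + 95.31.
So ω_n = √95.31 = 9.76 rad/s and ζ = 5.742/(2·9.76) = 0.294.
%OS = 100 e^{−πζ/√(1−ζ²)} with ζ = 0.294 gives 38.0%.

%OS ≈ 38.0%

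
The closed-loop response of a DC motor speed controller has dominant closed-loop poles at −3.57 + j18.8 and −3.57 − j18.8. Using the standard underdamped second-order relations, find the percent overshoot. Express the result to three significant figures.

%OS ≈ 55.1%

|pole| = ω_n = √(3.57² + 18.8²) = 19.1 rad/s; ζ = cos θ = σ/ω_n = 0.187.
Overshoot: exp(−π·0.187/√(1−0.187²)) = 0.551, i.e. 55.1%.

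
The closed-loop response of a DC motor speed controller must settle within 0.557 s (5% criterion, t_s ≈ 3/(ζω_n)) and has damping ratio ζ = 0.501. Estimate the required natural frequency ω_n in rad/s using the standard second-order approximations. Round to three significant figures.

Rearranging t_s ≈ 3/(ζω_n) gives ω_n = 3/(ζ·t_s) = 3/(0.501 × 0.557) = 10.8 rad/s.

ω_n ≈ 10.8 rad/s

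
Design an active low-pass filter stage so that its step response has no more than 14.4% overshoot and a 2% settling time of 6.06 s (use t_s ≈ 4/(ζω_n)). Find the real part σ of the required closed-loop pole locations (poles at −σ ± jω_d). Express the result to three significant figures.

σ ≈ 0.660

The settling-time spec alone fixes σ = ζω_n = 4/t_s = 4/6.06 = 0.660.
(Overshoot then fixes ζ = 0.525 and hence ω_d = σ·√(1−ζ²)/ζ = 1.07 rad/s.)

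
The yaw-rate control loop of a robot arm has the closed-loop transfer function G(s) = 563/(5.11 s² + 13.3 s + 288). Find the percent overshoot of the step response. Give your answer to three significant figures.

%OS ≈ 57.5%

Dividing through by 5.11: denominator becomes s² + 2.603 s + 56.36.
So ω_n = √56.36 = 7.51 rad/s and ζ = 2.603/(2·7.51) = 0.173.
Overshoot: exp(−π·0.173/√(1−0.173²)) = 0.575, i.e. 57.5%.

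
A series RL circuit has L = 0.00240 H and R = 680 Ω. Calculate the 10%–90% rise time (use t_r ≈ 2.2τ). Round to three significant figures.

t_r ≈ 0.00000776 s

τ = L/R = 0.00240/680 = 0.00000353 s.
t_r ≈ 2.2τ = 0.00000776 s.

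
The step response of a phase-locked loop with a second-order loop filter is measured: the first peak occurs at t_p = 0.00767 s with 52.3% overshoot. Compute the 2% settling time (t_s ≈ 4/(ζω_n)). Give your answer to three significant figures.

The overshoot fixes ζ = −ln(OS)/√(π²+ln²(OS)) = 0.202.
From t_p = π/ω_d, ω_d = π/0.00767 = 410 rad/s, so ω_n = ω_d/√(1−ζ²) = 418 rad/s.
t_s ≈ 4/(ζω_n) = 4/(0.202·418) = 0.0473 s.

t_s ≈ 0.0473 s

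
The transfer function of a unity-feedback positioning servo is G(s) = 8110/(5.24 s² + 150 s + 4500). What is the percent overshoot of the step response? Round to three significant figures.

%OS ≈ 17.2%

Dividing through by 5.24: denominator becomes s² + 28.63 s + 858.8.
So ω_n = √858.8 = 29.3 rad/s and ζ = 28.63/(2·29.3) = 0.488.
%OS = 100·exp(−πζ/√(1−ζ²)) = 17.2%.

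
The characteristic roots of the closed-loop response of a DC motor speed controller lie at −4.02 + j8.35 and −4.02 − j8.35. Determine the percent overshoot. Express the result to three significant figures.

%OS ≈ 22.0%

With σ = 4.02, ω_d = 8.35: ω_n = √(σ²+ω_d²) = 9.27 rad/s, ζ = σ/ω_n = 0.434.
%OS = 100·exp(−πζ/√(1−ζ²)) = 22.0%.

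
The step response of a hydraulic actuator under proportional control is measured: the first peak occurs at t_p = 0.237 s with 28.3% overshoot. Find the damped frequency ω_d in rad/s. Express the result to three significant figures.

t_p = π/ω_d, so ω_d = π/0.237 = 13.3 rad/s.

ω_d ≈ 13.3 rad/s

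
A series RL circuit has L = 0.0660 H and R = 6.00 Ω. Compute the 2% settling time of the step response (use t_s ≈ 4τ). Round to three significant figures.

t_s ≈ 0.0440 s

τ = L/R = 0.0660/6.00 = 0.0110 s.
t_s ≈ 4τ = 0.0440 s.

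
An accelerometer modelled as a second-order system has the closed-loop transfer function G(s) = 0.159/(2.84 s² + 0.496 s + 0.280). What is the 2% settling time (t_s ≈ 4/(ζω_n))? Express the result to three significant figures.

Dividing through by 2.84: denominator becomes s² + 0.1746 s + 0.09859.
So ω_n = √0.09859 = 0.314 rad/s and ζ = 0.1746/(2·0.314) = 0.278.
t_s ≈ 4/(ζω_n) = 45.8 s.

t_s ≈ 45.8 s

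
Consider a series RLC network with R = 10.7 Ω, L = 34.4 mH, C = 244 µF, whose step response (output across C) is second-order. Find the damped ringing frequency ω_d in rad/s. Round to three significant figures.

ω_d ≈ 308 rad/s

For a series RLC circuit (capacitor voltage as output), ω_n = 1/√(LC) = 1/√(34.4 mH · 244 µF) = 345 rad/s.
ζ = (R/2)·√(C/L) = (10.7/2)·√(244 µF/34.4 mH) = 0.451.
ω_d = 345·√(1 − 0.451²) = 308 rad/s.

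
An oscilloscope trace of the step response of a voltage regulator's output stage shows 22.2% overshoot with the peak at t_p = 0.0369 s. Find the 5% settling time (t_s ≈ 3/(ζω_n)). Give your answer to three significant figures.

From the overshoot, ζ = −ln(OS)/√(π²+ln²(OS)) = 0.432.
t_p = π/ω_d ⇒ ω_d = 85.1 rad/s; then ω_n = ω_d/√(1−ζ²) = 94.4 rad/s.
t_s ≈ 3/(ζω_n) = 3/(0.432·94.4) = 0.0736 s.

t_s ≈ 0.0736 s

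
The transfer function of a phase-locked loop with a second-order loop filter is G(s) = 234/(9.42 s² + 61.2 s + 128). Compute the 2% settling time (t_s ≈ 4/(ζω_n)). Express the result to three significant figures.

Dividing through by 9.42: denominator becomes s² + 6.497 s + 13.59.
So ω_n = √13.59 = 3.69 rad/s and ζ = 6.497/(2·3.69) = 0.881.
t_s ≈ 4/(ζω_n) = 1.23 s.

t_s ≈ 1.23 s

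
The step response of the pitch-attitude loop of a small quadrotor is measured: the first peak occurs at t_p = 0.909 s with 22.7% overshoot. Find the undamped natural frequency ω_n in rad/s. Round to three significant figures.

ζ from %OS: ζ = |ln 0.227|/√(π²+ln²0.227) = 0.427.
From t_p = π/ω_d, ω_d = π/0.909 = 3.46 rad/s, so ω_n = ω_d/√(1−ζ²) = 3.82 rad/s.

ω_n ≈ 3.82 rad/s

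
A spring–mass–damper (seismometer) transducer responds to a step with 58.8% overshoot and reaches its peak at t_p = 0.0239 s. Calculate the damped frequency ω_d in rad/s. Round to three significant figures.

t_p = π/ω_d, so ω_d = π/0.0239 = 131 rad/s.

ω_d ≈ 131 rad/s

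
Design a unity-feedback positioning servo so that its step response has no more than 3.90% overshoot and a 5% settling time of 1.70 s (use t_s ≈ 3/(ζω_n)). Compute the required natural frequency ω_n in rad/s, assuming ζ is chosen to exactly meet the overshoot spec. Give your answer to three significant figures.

ω_n ≈ 2.46 rad/s

Inverting the overshoot relation: ζ = |ln 0.0390|/√(π² + ln²0.0390) = 0.718.
Then ω_n = 3/(ζ t_s) = 3/(0.718 × 1.70) = 2.46 rad/s.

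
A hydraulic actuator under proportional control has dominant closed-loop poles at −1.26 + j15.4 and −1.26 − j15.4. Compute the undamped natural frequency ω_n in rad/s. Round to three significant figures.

ω_n ≈ 15.5 rad/s

|pole| = ω_n = √(1.26² + 15.4²) = 15.5 rad/s; ζ = cos θ = σ/ω_n = 0.0815.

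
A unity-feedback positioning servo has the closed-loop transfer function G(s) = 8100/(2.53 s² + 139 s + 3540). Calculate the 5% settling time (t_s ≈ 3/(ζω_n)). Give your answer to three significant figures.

Dividing through by 2.53: denominator becomes s² + 54.94 s + 1399.
So ω_n = √1399 = 37.4 rad/s and ζ = 54.94/(2·37.4) = 0.734.
t_s ≈ 3/(ζω_n) = 0.109 s.

t_s ≈ 0.109 s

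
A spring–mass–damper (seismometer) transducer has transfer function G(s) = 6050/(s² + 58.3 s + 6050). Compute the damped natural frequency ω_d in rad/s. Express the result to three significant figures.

ω_d ≈ 72.1 rad/s

Comparing the denominator to s² + 2ζω_n s + ω_n²: ω_n = √6050 = 77.8 rad/s, and 2ζω_n = 58.3 so ζ = 58.3/(2·77.8) = 0.375.
ω_d = 77.8·√(1 − 0.375²) = 72.1 rad/s.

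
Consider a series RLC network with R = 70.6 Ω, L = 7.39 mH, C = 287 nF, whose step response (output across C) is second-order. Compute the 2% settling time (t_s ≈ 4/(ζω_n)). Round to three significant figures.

t_s ≈ 0.000837 s

For a series RLC circuit (capacitor voltage as output), ω_n = 1/√(LC) = 1/√(7.39 mH · 287 nF) = 21700 rad/s.
ζ = (R/2)·√(C/L) = (70.6/2)·√(287 nF/7.39 mH) = 0.220.
t_s ≈ 4/(ζω_n) = 0.000837 s.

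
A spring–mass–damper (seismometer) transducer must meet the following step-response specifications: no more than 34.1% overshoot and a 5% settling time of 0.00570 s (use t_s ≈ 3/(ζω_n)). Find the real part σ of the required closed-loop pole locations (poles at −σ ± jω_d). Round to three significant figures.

σ ≈ 526

The settling-time spec alone fixes σ = ζω_n = 3/t_s = 3/0.00570 = 526.
(Overshoot then fixes ζ = 0.324 and hence ω_d = σ·√(1−ζ²)/ζ = 1540 rad/s.)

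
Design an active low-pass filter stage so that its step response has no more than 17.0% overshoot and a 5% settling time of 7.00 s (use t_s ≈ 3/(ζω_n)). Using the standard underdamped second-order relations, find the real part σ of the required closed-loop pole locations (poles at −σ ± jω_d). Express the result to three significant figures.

σ ≈ 0.429

The settling-time spec alone fixes σ = ζω_n = 3/t_s = 3/7.00 = 0.429.
(Overshoot then fixes ζ = 0.491 and hence ω_d = σ·√(1−ζ²)/ζ = 0.760 rad/s.)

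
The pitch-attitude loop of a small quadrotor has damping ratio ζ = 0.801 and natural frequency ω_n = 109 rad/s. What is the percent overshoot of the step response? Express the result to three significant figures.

For an underdamped second-order system, %OS = 100·exp(−πζ/√(1−ζ²)).
πζ/√(1−ζ²) = π·0.801/√(1−0.642) = 4.203, so %OS = 100·e^(−4.203) = 1.49%.

%OS ≈ 1.49%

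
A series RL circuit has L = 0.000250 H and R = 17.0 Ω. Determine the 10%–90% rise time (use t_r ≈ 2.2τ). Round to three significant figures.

t_r ≈ 0.0000324 s

τ = L/R = 0.000250/17.0 = 0.0000147 s.
t_r ≈ 2.2τ = 0.0000324 s.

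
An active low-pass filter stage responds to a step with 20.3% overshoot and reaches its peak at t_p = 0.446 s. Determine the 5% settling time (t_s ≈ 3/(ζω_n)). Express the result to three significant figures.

From the overshoot, ζ = −ln(OS)/√(π²+ln²(OS)) = 0.453.
t_p = π/ω_d ⇒ ω_d = 7.04 rad/s; then ω_n = ω_d/√(1−ζ²) = 7.90 rad/s.
t_s ≈ 3/(ζω_n) = 3/(0.453·7.90) = 0.839 s.

t_s ≈ 0.839 s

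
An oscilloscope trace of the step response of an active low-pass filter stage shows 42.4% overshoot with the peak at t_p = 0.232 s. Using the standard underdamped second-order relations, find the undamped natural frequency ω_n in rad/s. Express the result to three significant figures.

ζ from %OS: ζ = |ln 0.424|/√(π²+ln²0.424) = 0.263.
From t_p = π/ω_d, ω_d = π/0.232 = 13.5 rad/s, so ω_n = ω_d/√(1−ζ²) = 14.0 rad/s.

ω_n ≈ 14.0 rad/s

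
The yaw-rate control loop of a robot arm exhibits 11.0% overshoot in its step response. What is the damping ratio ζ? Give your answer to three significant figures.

ζ ≈ 0.575

Inverting the overshoot relation: ζ = |ln 0.110|/√(π² + ln²0.110) = 0.575.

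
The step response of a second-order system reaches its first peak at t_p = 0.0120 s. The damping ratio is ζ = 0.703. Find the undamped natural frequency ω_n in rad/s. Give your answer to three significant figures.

Peak time t_p = π/ω_d, so ω_d = π/t_p = π/0.0120 = 262 rad/s.
ω_n = ω_d/√(1−ζ²) = 262/√0.506 = 368 rad/s.

ω_n ≈ 368 rad/s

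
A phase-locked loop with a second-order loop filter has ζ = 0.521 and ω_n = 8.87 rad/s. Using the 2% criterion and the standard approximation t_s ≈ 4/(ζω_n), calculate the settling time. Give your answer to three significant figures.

t_s ≈ 4/(ζω_n) = 4/(0.521 × 8.87) = 0.866 s.

t_s ≈ 0.866 s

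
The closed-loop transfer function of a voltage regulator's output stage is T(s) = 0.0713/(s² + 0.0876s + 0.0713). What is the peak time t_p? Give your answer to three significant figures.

t_p ≈ 11.9 s

Matching coefficients with s² + 2ζω_n s + ω_n² gives ω_n² = 0.0713 ⇒ ω_n = 0.267 rad/s, and ζ = 0.0876/(2ω_n) = 0.164.
The damped frequency ω_d = ω_n√(1−ζ²) = 0.263 rad/s. Then t_p = π/ω_d = 11.9 s.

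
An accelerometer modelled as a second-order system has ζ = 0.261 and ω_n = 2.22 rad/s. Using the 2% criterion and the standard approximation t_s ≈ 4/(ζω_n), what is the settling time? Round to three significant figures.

t_s ≈ 4/(ζω_n) = 4/(0.261 × 2.22) = 6.90 s.

t_s ≈ 6.90 s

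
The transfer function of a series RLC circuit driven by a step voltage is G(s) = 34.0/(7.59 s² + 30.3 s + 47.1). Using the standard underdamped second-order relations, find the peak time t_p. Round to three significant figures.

t_p ≈ 2.11 s

Dividing through by 7.59: denominator becomes s² + 3.992 s + 6.206.
So ω_n = √6.206 = 2.49 rad/s and ζ = 3.992/(2·2.49) = 0.801.
ω_d = ω_n√(1−ζ²) = 1.49 rad/s. t_p = π/ω_d = 2.11 s.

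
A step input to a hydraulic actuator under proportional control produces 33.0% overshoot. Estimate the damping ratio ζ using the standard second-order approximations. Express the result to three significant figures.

ζ = −ln(OS)/√(π² + (ln OS)²). With OS = 0.330, ln OS = −1.109 and ζ = 1.109/3.331 = 0.333.

ζ ≈ 0.333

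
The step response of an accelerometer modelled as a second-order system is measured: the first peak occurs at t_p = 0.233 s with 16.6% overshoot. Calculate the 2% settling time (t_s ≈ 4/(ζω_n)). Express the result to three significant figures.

t_s ≈ 0.519 s

From the overshoot, ζ = −ln(OS)/√(π²+ln²(OS)) = 0.496.
From t_p = π/ω_d, ω_d = π/0.233 = 13.5 rad/s, so ω_n = ω_d/√(1−ζ²) = 15.5 rad/s.
t_s ≈ 4/(ζω_n) = 4/(0.496·15.5) = 0.519 s.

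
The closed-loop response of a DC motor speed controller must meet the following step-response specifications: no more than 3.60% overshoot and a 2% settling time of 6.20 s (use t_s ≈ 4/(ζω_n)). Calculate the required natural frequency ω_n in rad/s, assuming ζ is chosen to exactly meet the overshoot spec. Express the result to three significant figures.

Inverting the overshoot relation: ζ = |ln 0.0360|/√(π² + ln²0.0360) = 0.727.
From t_s ≈ 4/(ζω_n): ω_n = 4/(ζ·t_s) = 4/(0.727·6.20) = 0.888 rad/s.

ω_n ≈ 0.888 rad/s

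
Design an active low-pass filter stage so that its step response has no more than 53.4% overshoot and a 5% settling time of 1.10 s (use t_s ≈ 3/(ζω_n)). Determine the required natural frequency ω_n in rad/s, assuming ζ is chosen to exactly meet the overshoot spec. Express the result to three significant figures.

ω_n ≈ 13.9 rad/s

ζ = −ln(OS)/√(π² + (ln OS)²). With OS = 0.534, ln OS = −0.6274 and ζ = 0.6274/3.204 = 0.196.
From t_s ≈ 3/(ζω_n): ω_n = 3/(ζ·t_s) = 3/(0.196·1.10) = 13.9 rad/s.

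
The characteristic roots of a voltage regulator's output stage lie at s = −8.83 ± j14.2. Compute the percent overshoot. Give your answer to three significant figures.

%OS ≈ 14.2%

|pole| = ω_n = √(8.83² + 14.2²) = 16.7 rad/s; ζ = cos θ = σ/ω_n = 0.528.
%OS = 100·exp(−πζ/√(1−ζ²)) = 14.2%.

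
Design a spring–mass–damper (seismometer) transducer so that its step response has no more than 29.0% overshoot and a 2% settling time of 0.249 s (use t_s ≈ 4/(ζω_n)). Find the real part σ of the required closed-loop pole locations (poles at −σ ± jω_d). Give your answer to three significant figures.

The settling-time spec alone fixes σ = ζω_n = 4/t_s = 4/0.249 = 16.1.
(Overshoot then fixes ζ = 0.367 and hence ω_d = σ·√(1−ζ²)/ζ = 40.8 rad/s.)

σ ≈ 16.1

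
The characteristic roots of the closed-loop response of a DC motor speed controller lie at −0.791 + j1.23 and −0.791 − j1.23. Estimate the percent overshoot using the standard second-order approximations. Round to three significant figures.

|pole| = ω_n = √(0.791² + 1.23²) = 1.46 rad/s; ζ = cos θ = σ/ω_n = 0.541.
%OS = 100·exp(−πζ/√(1−ζ²)) = 13.3%.

%OS ≈ 13.3%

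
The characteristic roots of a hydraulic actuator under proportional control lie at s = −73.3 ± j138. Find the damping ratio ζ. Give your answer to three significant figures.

|pole| = ω_n = √(73.3² + 138²) = 156 rad/s; ζ = cos θ = σ/ω_n = 0.469.

ζ ≈ 0.469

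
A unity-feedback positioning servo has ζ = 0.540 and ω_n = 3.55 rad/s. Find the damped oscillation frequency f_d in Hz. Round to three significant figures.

ω_d = ω_n√(1−ζ²) = 3.55·√0.708 = 2.99 rad/s.
f_d = ω_d/(2π) = 0.476 Hz.

f_d ≈ 0.476 Hz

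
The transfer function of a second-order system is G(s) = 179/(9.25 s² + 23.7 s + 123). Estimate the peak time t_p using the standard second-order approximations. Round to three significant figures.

t_p ≈ 0.920 s

Dividing through by 9.25: denominator becomes s² + 2.562 s + 13.30.
So ω_n = √13.30 = 3.65 rad/s and ζ = 2.562/(2·3.65) = 0.351.
The damped frequency ω_d = ω_n√(1−ζ²) = 3.41 rad/s. t_p = π/ω_d = 0.920 s.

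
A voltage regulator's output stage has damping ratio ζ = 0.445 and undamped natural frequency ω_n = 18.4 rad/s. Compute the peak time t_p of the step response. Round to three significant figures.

The damped frequency is ω_d = ω_n√(1−ζ²) = 18.4·√(1−0.198) = 16.5 rad/s.
Peak time t_p = π/ω_d = π/16.5 = 0.191 s.

t_p ≈ 0.191 s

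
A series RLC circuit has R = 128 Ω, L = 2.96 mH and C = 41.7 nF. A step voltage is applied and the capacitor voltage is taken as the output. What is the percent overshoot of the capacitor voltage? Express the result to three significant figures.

%OS ≈ 46.0%

For a series RLC circuit (capacitor voltage as output), ω_n = 1/√(LC) = 1/√(2.96 mH · 41.7 nF) = 90000 rad/s.
ζ = (R/2)·√(C/L) = (128/2)·√(41.7 nF/2.96 mH) = 0.240.
Overshoot: exp(−π·0.240/√(1−0.240²)) = 0.460, i.e. 46.0%.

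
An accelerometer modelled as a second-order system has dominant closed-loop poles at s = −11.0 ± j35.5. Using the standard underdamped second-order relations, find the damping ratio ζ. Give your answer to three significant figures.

The poles are at −σ ± jω_d with σ = 11.0 and ω_d = 35.5, so ω_n = √(σ²+ω_d²) = 37.2 rad/s and ζ = σ/ω_n = 0.296.

ζ ≈ 0.296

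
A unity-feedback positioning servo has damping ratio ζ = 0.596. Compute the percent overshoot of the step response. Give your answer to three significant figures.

For an underdamped second-order system, %OS = 100·exp(−πζ/√(1−ζ²)).
πζ/√(1−ζ²) = π·0.596/√(1−0.355) = 2.332, so %OS = 100·e^(−2.332) = 9.71%.

%OS ≈ 9.71%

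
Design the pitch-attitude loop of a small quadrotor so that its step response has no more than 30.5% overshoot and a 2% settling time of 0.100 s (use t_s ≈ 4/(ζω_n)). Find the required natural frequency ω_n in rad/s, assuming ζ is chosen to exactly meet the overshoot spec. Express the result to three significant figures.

ω_n ≈ 113 rad/s

From %OS = 100·exp(−πζ/√(1−ζ²)), invert to get ζ = −ln(OS)/√(π² + ln²(OS)) with OS = 0.305.
−ln 0.305 = 1.187, so ζ = 1.187/√(π² + 1.410) = 0.354.
From t_s ≈ 4/(ζω_n): ω_n = 4/(ζ·t_s) = 4/(0.354·0.100) = 113 rad/s.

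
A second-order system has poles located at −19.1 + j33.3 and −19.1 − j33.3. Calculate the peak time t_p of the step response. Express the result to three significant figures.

t_p = π/ω_d with ω_d = 33.3 (the imaginary part), so t_p = 0.0943 s.

t_p ≈ 0.0943 s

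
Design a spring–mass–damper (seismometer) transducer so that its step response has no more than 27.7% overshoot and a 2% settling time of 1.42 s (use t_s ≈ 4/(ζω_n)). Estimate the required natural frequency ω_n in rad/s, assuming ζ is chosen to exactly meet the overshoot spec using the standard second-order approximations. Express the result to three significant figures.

From %OS = 100·exp(−πζ/√(1−ζ²)), invert to get ζ = −ln(OS)/√(π² + ln²(OS)) with OS = 0.277.
−ln 0.277 = 1.284, so ζ = 1.284/√(π² + 1.648) = 0.378.
Then ω_n = 4/(ζ t_s) = 4/(0.378 × 1.42) = 7.45 rad/s.

ω_n ≈ 7.45 rad/s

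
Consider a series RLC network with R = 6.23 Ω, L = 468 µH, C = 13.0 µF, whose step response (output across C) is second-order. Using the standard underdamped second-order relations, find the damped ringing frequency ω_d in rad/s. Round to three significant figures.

For a series RLC circuit (capacitor voltage as output), ω_n = 1/√(LC) = 1/√(468 µH · 13.0 µF) = 12800 rad/s.
ζ = (R/2)·√(C/L) = (6.23/2)·√(13.0 µF/468 µH) = 0.519.
ω_d = 12800·√(1 − 0.519²) = 11000 rad/s.

ω_d ≈ 11000 rad/s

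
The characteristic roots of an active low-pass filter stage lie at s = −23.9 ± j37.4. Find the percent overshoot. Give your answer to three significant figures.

%OS ≈ 13.4%

The poles are at −σ ± jω_d with σ = 23.9 and ω_d = 37.4, so ω_n = √(σ²+ω_d²) = 44.4 rad/s and ζ = σ/ω_n = 0.538.
%OS = 100·exp(−πζ/√(1−ζ²)) = 13.4%.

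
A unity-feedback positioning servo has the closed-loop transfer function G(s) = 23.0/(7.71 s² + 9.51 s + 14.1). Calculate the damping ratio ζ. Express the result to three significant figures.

ζ ≈ 0.456

Dividing through by 7.71: denominator becomes s² + 1.233 s + 1.829.
So ω_n = √1.829 = 1.35 rad/s and ζ = 1.233/(2·1.35) = 0.456.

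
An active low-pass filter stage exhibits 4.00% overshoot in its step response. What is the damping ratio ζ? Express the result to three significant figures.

Inverting the overshoot relation: ζ = |ln 0.0400|/√(π² + ln²0.0400) = 0.716.

ζ ≈ 0.716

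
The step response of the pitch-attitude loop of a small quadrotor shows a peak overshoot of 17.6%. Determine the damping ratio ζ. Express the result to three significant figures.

ζ ≈ 0.484

ζ = −ln(OS)/√(π² + (ln OS)²). With OS = 0.176, ln OS = −1.737 and ζ = 1.737/3.590 = 0.484.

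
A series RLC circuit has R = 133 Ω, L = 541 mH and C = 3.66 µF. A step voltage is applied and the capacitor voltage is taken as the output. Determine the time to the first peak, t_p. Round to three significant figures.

t_p ≈ 0.00449 s

For a series RLC circuit (capacitor voltage as output), ω_n = 1/√(LC) = 1/√(541 mH · 3.66 µF) = 711 rad/s.
ζ = (R/2)·√(C/L) = (133/2)·√(3.66 µF/541 mH) = 0.173.
ω_d = 711·√(1 − 0.173²) = 700 rad/s. t_p = π/ω_d = 0.00449 s.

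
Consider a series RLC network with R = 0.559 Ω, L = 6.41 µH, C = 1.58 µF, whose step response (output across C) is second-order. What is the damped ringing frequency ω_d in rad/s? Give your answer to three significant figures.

ω_d ≈ 311000 rad/s

For a series RLC circuit (capacitor voltage as output), ω_n = 1/√(LC) = 1/√(6.41 µH · 1.58 µF) = 314000 rad/s.
ζ = (R/2)·√(C/L) = (0.559/2)·√(1.58 µF/6.41 µH) = 0.139.
ω_d = 314000·√(1 − 0.139²) = 311000 rad/s.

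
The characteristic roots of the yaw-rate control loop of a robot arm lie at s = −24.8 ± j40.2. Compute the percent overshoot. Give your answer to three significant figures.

The poles are at −σ ± jω_d with σ = 24.8 and ω_d = 40.2, so ω_n = √(σ²+ω_d²) = 47.2 rad/s and ζ = σ/ω_n = 0.525.
Overshoot: exp(−π·0.525/√(1−0.525²)) = 0.144, i.e. 14.4%.

%OS ≈ 14.4%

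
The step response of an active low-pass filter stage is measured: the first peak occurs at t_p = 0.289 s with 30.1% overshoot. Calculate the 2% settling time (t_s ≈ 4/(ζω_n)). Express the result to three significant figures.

t_s ≈ 0.963 s

From the overshoot, ζ = −ln(OS)/√(π²+ln²(OS)) = 0.357.
t_p = π/ω_d ⇒ ω_d = 10.9 rad/s; then ω_n = ω_d/√(1−ζ²) = 11.6 rad/s.
t_s ≈ 4/(ζω_n) = 4/(0.357·11.6) = 0.963 s.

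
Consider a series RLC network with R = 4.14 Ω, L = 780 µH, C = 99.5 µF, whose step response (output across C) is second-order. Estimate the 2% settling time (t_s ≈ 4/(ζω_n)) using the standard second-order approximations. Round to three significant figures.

t_s ≈ 0.00151 s

For a series RLC circuit (capacitor voltage as output), ω_n = 1/√(LC) = 1/√(780 µH · 99.5 µF) = 3590 rad/s.
ζ = (R/2)·√(C/L) = (4.14/2)·√(99.5 µF/780 µH) = 0.739.
t_s ≈ 4/(ζω_n) = 0.00151 s.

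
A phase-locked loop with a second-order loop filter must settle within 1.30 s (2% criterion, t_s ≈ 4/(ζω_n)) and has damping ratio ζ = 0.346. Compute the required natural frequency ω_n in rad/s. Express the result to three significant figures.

Rearranging t_s ≈ 4/(ζω_n) gives ω_n = 4/(ζ·t_s) = 4/(0.346 × 1.30) = 8.89 rad/s.

ω_n ≈ 8.89 rad/s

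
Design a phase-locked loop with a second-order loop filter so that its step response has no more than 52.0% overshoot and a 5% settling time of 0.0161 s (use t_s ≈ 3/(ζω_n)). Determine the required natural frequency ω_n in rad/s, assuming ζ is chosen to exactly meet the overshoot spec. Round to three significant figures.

ω_n ≈ 914 rad/s

ζ = −ln(OS)/√(π² + (ln OS)²). With OS = 0.520, ln OS = −0.6539 and ζ = 0.6539/3.209 = 0.204.
From t_s ≈ 3/(ζω_n): ω_n = 3/(ζ·t_s) = 3/(0.204·0.0161) = 914 rad/s.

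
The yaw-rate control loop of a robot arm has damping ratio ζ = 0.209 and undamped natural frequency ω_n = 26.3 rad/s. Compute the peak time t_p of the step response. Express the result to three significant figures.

t_p ≈ 0.122 s

The damped frequency is ω_d = ω_n√(1−ζ²) = 26.3·√(1−0.0437) = 25.7 rad/s.
Peak time t_p = π/ω_d = π/25.7 = 0.122 s.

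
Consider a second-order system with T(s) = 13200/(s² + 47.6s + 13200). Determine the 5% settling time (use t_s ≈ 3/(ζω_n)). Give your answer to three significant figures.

t_s ≈ 0.126 s

Matching coefficients with s² + 2ζω_n s + ω_n² gives ω_n² = 13200 ⇒ ω_n = 115 rad/s, and ζ = 47.6/(2ω_n) = 0.207.
t_s ≈ 3/(ζω_n) = 3/(0.207·115) = 0.126 s.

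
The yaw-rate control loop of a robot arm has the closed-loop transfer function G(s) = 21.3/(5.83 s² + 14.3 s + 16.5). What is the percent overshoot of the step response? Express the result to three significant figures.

%OS ≈ 3.52%

Dividing through by 5.83: denominator becomes s² + 2.453 s + 2.830.
So ω_n = √2.830 = 1.68 rad/s and ζ = 2.453/(2·1.68) = 0.729.
Overshoot: exp(−π·0.729/√(1−0.729²)) = 0.0352, i.e. 3.52%.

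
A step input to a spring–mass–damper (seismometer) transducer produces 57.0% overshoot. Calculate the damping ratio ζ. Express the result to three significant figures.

ζ ≈ 0.176

ζ = −ln(OS)/√(π² + (ln OS)²). With OS = 0.570, ln OS = −0.5621 and ζ = 0.5621/3.191 = 0.176.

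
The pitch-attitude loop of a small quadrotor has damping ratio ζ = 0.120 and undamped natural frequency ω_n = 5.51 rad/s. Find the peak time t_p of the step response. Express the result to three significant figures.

The damped frequency is ω_d = ω_n√(1−ζ²) = 5.51·√(1−0.0144) = 5.47 rad/s.
Peak time t_p = π/ω_d = π/5.47 = 0.574 s.

t_p ≈ 0.574 s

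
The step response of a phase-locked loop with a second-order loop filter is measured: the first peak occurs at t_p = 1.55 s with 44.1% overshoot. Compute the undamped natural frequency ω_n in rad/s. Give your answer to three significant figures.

The overshoot fixes ζ = −ln(OS)/√(π²+ln²(OS)) = 0.252.
From t_p = π/ω_d, ω_d = π/1.55 = 2.03 rad/s, so ω_n = ω_d/√(1−ζ²) = 2.09 rad/s.

ω_n ≈ 2.09 rad/s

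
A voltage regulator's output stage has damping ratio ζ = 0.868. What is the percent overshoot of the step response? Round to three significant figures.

%OS ≈ 0.412%

For an underdamped second-order system, %OS = 100·exp(−πζ/√(1−ζ²)).
πζ/√(1−ζ²) = π·0.868/√(1−0.753) = 5.492, so %OS = 100·e^(−5.492) = 0.412%.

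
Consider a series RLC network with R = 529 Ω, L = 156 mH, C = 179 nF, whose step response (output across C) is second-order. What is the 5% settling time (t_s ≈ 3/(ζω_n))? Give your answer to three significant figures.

t_s ≈ 0.00177 s

For a series RLC circuit (capacitor voltage as output), ω_n = 1/√(LC) = 1/√(156 mH · 179 nF) = 5980 rad/s.
ζ = (R/2)·√(C/L) = (529/2)·√(179 nF/156 mH) = 0.283.
t_s ≈ 3/(ζω_n) = 0.00177 s.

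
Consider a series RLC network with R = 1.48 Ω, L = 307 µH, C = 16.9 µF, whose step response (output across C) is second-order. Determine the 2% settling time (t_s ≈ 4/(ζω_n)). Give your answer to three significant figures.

t_s ≈ 0.00166 s

For a series RLC circuit (capacitor voltage as output), ω_n = 1/√(LC) = 1/√(307 µH · 16.9 µF) = 13900 rad/s.
ζ = (R/2)·√(C/L) = (1.48/2)·√(16.9 µF/307 µH) = 0.174.
t_s ≈ 4/(ζω_n) = 0.00166 s.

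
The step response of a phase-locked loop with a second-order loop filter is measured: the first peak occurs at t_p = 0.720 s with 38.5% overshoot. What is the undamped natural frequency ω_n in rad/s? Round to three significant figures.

ω_n ≈ 4.56 rad/s

The overshoot fixes ζ = −ln(OS)/√(π²+ln²(OS)) = 0.291.
From t_p = π/ω_d, ω_d = π/0.720 = 4.36 rad/s, so ω_n = ω_d/√(1−ζ²) = 4.56 rad/s.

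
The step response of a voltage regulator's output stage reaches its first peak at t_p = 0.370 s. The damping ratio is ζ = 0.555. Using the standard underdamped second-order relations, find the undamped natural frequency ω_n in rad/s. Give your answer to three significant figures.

Peak time t_p = π/ω_d, so ω_d = π/t_p = π/0.370 = 8.49 rad/s.
ω_n = ω_d/√(1−ζ²) = 8.49/√0.692 = 10.2 rad/s.

ω_n ≈ 10.2 rad/s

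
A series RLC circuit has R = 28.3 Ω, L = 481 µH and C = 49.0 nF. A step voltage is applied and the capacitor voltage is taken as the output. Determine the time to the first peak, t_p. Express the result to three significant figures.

For a series RLC circuit (capacitor voltage as output), ω_n = 1/√(LC) = 1/√(481 µH · 49.0 nF) = 206000 rad/s.
ζ = (R/2)·√(C/L) = (28.3/2)·√(49.0 nF/481 µH) = 0.143.
ω_d = 206000·√(1 − 0.143²) = 204000 rad/s. t_p = π/ω_d = 0.0000154 s.

t_p ≈ 0.0000154 s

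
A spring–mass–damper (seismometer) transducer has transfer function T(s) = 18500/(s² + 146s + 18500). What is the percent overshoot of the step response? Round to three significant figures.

%OS ≈ 13.6%

Comparing the denominator to s² + 2ζω_n s + ω_n²: ω_n = √18500 = 136 rad/s, and 2ζω_n = 146 so ζ = 146/(2·136) = 0.537.
%OS = 100·exp(−πζ/√(1−ζ²)) = 13.6%.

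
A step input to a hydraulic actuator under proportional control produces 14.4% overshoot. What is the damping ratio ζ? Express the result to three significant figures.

From %OS = 100·exp(−πζ/√(1−ζ²)), invert to get ζ = −ln(OS)/√(π² + ln²(OS)) with OS = 0.144.
−ln 0.144 = 1.938, so ζ = 1.938/√(π² + 3.756) = 0.525.

ζ ≈ 0.525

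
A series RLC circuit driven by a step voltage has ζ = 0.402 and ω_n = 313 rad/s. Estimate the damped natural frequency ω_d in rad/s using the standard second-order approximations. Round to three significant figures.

ω_d ≈ 287 rad/s

ω_d = ω_n√(1−ζ²) = 313·√0.838 = 287 rad/s.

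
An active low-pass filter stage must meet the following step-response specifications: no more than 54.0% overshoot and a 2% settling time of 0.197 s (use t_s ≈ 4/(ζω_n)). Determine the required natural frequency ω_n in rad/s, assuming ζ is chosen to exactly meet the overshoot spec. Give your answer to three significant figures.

From %OS = 100·exp(−πζ/√(1−ζ²)), invert to get ζ = −ln(OS)/√(π² + ln²(OS)) with OS = 0.540.
−ln 0.540 = 0.6162, so ζ = 0.6162/√(π² + 0.3797) = 0.192.
From t_s ≈ 4/(ζω_n): ω_n = 4/(ζ·t_s) = 4/(0.192·0.197) = 105 rad/s.

ω_n ≈ 105 rad/s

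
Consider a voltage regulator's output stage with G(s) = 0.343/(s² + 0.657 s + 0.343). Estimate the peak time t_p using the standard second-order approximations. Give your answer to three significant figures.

t_p ≈ 6.48 s

Matching coefficients with s² + 2ζω_n s + ω_n² gives ω_n² = 0.343 ⇒ ω_n = 0.586 rad/s, and ζ = 0.657/(2ω_n) = 0.561.
The damped frequency ω_d = ω_n√(1−ζ²) = 0.485 rad/s. Then t_p = π/ω_d = 6.48 s.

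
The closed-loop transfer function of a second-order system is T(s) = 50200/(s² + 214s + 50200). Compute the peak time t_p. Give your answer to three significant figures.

t_p ≈ 0.0160 s

Matching coefficients with s² + 2ζω_n s + ω_n² gives ω_n² = 50200 ⇒ ω_n = 224 rad/s, and ζ = 214/(2ω_n) = 0.478.
ω_d = ω_n√(1−ζ²) = 197 rad/s. Then t_p = π/ω_d = 0.0160 s.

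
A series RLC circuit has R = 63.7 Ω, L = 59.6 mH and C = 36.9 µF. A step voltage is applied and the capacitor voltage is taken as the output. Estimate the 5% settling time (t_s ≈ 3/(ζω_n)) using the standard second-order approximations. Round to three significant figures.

t_s ≈ 0.00561 s

For a series RLC circuit (capacitor voltage as output), ω_n = 1/√(LC) = 1/√(59.6 mH · 36.9 µF) = 674 rad/s.
ζ = (R/2)·√(C/L) = (63.7/2)·√(36.9 µF/59.6 mH) = 0.793.
t_s ≈ 3/(ζω_n) = 0.00561 s.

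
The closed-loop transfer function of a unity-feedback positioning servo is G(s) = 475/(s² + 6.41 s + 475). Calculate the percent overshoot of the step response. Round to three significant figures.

ω_n = √475 = 21.8 rad/s; ζ = 6.41/(2·21.8) = 0.147.
%OS = 100 e^{−πζ/√(1−ζ²)} with ζ = 0.147 gives 62.7%.

%OS ≈ 62.7%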